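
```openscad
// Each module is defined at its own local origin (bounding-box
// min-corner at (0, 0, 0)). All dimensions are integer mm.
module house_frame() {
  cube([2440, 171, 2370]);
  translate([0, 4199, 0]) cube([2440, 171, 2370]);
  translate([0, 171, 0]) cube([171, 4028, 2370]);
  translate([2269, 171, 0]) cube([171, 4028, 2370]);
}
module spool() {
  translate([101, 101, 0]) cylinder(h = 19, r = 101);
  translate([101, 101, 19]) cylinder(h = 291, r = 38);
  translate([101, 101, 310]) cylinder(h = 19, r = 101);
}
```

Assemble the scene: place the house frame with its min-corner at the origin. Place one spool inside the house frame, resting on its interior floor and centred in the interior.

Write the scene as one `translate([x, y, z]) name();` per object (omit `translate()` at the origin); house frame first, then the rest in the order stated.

house_frame();
translate([1119, 2084, 0]) spool();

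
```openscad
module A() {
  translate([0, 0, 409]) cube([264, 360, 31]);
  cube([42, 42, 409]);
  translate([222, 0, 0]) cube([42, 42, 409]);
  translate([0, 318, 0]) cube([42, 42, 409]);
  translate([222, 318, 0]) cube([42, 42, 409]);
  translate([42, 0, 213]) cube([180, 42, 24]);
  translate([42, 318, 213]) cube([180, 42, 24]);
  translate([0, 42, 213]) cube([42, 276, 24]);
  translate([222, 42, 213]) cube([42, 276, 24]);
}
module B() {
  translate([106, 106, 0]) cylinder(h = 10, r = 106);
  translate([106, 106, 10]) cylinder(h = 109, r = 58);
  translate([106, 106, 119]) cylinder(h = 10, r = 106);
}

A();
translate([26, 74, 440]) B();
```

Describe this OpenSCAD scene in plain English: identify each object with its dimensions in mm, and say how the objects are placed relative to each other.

A is a simple wooden stool: a rectangular seat 264 mm (x) by 360 mm (y), 31 mm thick, top face at z = 440 mm, on four square legs, each 42×42 mm in cross-section. The legs rest on z = 0, each flush with a corner of the seat. Four stretchers, 42 mm wide and 24 mm tall, connect adjacent legs with their undersides at z = 213 mm, each running between the inner faces of the legs it joins and aligned with the legs' outer faces on the other axis.

B is a spool: two coaxial disc flanges of radius 106 mm and thickness 10 mm, joined by a core cylinder of radius 58 mm and height 109 mm. The lower flange rests on z = 0 and the three cylinders share a vertical axis.

The spool is on top of the stool, centred.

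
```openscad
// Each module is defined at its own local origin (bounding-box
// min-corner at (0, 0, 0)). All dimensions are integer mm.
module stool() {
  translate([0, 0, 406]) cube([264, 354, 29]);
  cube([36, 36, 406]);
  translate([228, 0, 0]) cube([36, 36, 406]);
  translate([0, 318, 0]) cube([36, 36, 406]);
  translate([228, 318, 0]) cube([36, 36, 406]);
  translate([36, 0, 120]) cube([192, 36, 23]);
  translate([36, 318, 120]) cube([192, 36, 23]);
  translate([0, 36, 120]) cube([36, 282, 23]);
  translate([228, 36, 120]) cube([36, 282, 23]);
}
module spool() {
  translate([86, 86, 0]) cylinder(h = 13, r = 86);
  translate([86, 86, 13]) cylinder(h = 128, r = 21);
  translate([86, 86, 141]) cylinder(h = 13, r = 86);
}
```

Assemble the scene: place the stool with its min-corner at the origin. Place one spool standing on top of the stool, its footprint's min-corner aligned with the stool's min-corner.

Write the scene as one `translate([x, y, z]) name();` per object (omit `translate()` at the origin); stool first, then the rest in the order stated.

stool();
translate([0, 0, 435]) spool();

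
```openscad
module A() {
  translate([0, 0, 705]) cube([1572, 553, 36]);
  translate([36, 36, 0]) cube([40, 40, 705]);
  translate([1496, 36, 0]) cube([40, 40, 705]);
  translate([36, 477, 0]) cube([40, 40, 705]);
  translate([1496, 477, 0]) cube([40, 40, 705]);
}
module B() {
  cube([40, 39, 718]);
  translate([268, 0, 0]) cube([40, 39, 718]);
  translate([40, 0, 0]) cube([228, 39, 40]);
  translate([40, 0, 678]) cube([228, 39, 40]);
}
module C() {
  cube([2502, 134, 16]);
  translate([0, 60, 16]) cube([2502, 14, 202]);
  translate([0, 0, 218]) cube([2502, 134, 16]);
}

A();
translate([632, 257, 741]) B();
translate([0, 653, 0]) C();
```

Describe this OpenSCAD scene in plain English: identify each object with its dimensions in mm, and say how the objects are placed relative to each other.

A is a table with a 1572×553 mm rectangular top, 36 mm thick, top surface at z = 741 mm, supported by four 40×40 mm square legs, each inset 36 mm from the nearest pair of top edges, running from the floor.

B is a picture frame with a 228×638 mm rectangular opening (x by z) and a uniform 40 mm border on every side. Frame depth is 39 mm along y. It is built from two vertical stiles running the full outside height and two horizontal rails spanning the gap between the stiles.

C is an I-beam lying along x, 2502 mm long. Overall section height 234 mm. Two flanges 134 mm wide (y) and 16 mm thick, one on the floor and one at the top; a web 14 mm thick runs between them, centred on the flange width.

The picture frame is on top of the table, centred. The I-beam is on the floor beside the table on its +y side.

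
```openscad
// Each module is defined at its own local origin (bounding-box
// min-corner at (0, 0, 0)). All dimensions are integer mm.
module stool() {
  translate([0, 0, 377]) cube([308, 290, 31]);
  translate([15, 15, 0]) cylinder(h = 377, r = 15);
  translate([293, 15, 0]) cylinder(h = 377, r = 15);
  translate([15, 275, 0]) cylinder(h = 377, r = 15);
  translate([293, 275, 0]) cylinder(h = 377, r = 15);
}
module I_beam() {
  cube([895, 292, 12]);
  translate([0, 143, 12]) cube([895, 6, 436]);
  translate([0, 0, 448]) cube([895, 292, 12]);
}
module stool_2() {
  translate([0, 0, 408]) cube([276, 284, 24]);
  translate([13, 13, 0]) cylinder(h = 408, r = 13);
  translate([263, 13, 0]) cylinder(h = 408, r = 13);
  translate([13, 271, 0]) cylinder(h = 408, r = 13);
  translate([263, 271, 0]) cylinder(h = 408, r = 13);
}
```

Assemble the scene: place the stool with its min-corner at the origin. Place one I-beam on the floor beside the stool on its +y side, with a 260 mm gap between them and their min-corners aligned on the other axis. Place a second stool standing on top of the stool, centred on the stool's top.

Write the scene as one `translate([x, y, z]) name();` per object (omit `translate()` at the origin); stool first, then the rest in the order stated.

stool();
translate([0, 550, 0]) I_beam();
translate([16, 3, 408]) stool_2();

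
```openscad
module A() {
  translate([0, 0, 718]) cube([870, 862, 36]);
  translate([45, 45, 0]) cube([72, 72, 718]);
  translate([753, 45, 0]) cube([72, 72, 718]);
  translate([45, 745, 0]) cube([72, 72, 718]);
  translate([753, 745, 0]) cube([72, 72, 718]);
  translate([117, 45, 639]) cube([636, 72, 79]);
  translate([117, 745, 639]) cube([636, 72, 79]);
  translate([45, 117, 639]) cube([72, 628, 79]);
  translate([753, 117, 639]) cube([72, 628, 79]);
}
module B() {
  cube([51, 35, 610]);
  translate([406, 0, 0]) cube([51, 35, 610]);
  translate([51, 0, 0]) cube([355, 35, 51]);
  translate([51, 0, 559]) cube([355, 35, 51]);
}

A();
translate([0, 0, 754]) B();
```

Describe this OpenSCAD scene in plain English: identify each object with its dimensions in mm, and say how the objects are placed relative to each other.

A is a table: top 870 mm (x) × 862 mm (y), 36 mm thick, upper face at z = 754 mm, on four 72×72 mm square legs, each inset 45 mm from the nearest pair of top edges, running from z = 0 to the bottom of the top. Four apron rails, 72 mm thick and 79 mm tall, run between adjacent legs with their top edges flush with the underside of the top and their outer faces flush with the legs' outer faces.

B is a picture frame with a 355×508 mm rectangular opening (x by z) and a uniform 51 mm border on every side. Frame depth is 35 mm along y. It is built from two vertical stiles running the full outside height and two horizontal rails spanning the gap between the stiles.

The picture frame is on top of the table.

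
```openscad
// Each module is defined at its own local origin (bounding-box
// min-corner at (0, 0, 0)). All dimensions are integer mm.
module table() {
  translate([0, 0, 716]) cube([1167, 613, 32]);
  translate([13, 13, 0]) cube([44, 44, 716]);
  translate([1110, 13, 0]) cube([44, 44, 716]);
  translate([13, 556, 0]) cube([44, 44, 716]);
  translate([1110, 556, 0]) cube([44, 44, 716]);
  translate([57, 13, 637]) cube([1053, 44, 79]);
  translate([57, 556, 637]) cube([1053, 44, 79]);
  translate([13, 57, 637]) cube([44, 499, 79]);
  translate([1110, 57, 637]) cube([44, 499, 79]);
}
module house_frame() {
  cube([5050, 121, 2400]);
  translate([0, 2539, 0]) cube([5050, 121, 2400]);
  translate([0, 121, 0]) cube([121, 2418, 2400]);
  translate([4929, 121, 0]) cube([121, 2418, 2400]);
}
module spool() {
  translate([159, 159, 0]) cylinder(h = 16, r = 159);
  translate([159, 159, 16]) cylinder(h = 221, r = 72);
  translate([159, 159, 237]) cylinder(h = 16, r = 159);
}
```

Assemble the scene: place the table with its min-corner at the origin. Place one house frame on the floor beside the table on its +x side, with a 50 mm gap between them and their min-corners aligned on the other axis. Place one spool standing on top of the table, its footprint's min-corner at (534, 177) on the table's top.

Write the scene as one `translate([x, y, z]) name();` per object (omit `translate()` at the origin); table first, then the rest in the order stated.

table();
translate([1217, 0, 0]) house_frame();
translate([534, 177, 748]) spool();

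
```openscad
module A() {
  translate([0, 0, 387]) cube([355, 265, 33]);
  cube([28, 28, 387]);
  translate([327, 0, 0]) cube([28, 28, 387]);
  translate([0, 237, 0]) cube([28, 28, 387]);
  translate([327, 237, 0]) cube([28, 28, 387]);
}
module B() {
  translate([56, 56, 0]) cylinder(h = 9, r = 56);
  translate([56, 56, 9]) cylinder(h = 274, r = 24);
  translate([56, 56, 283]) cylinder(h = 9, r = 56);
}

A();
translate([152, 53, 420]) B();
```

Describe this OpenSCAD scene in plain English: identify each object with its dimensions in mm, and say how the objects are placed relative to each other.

A is a simple wooden stool: a rectangular seat 355 mm (x) by 265 mm (y), 33 mm thick, top face at z = 420 mm, on four square legs, each 28×28 mm in cross-section. The legs rest on z = 0, each flush with a corner of the seat.

B is a spool: two coaxial disc flanges of radius 56 mm and thickness 9 mm, joined by a core cylinder of radius 24 mm and height 274 mm. The lower flange rests on z = 0 and the three cylinders share a vertical axis.

The spool is on top of the stool.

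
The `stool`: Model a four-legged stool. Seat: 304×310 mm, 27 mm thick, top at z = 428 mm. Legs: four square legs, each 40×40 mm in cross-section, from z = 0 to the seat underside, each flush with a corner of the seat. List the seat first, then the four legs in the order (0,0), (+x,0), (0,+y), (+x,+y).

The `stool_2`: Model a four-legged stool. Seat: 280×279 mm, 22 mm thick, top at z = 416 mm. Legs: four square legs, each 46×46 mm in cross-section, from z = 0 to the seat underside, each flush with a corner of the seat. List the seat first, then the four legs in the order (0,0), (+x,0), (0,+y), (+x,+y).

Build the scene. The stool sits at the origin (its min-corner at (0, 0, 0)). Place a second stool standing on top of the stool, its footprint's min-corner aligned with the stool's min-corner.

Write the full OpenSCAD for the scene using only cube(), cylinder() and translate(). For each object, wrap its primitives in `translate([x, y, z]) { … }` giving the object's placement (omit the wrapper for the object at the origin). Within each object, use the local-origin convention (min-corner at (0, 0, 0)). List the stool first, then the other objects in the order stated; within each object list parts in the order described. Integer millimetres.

translate([0, 0, 401]) cube([304, 310, 27]);
cube([40, 40, 401]);
translate([264, 0, 0]) cube([40, 40, 401]);
translate([0, 270, 0]) cube([40, 40, 401]);
translate([264, 270, 0]) cube([40, 40, 401]);
translate([0, 0, 428]) {
  translate([0, 0, 394]) cube([280, 279, 22]);
  cube([46, 46, 394]);
  translate([234, 0, 0]) cube([46, 46, 394]);
  translate([0, 233, 0]) cube([46, 46, 394]);
  translate([234, 233, 0]) cube([46, 46, 394]);
}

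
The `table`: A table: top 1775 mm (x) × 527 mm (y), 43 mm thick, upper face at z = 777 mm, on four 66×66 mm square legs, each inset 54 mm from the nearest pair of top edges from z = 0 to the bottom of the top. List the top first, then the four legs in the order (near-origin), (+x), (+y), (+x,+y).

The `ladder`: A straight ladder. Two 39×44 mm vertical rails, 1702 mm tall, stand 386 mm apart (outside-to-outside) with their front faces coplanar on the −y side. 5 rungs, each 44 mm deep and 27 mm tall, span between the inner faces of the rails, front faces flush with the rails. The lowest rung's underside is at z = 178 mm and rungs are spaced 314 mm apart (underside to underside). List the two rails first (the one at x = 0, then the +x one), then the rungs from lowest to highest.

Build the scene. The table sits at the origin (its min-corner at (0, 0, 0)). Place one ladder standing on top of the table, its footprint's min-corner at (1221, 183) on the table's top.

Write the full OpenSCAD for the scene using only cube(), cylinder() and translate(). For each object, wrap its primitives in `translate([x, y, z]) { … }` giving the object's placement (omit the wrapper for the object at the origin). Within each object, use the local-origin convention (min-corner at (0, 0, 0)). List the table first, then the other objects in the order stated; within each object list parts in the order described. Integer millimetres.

translate([0, 0, 734]) cube([1775, 527, 43]);
translate([54, 54, 0]) cube([66, 66, 734]);
translate([1655, 54, 0]) cube([66, 66, 734]);
translate([54, 407, 0]) cube([66, 66, 734]);
translate([1655, 407, 0]) cube([66, 66, 734]);
translate([1221, 183, 777]) {
  cube([39, 44, 1702]);
  translate([347, 0, 0]) cube([39, 44, 1702]);
  translate([39, 0, 178]) cube([308, 44, 27]);
  translate([39, 0, 492]) cube([308, 44, 27]);
  translate([39, 0, 806]) cube([308, 44, 27]);
  translate([39, 0, 1120]) cube([308, 44, 27]);
  translate([39, 0, 1434]) cube([308, 44, 27]);
}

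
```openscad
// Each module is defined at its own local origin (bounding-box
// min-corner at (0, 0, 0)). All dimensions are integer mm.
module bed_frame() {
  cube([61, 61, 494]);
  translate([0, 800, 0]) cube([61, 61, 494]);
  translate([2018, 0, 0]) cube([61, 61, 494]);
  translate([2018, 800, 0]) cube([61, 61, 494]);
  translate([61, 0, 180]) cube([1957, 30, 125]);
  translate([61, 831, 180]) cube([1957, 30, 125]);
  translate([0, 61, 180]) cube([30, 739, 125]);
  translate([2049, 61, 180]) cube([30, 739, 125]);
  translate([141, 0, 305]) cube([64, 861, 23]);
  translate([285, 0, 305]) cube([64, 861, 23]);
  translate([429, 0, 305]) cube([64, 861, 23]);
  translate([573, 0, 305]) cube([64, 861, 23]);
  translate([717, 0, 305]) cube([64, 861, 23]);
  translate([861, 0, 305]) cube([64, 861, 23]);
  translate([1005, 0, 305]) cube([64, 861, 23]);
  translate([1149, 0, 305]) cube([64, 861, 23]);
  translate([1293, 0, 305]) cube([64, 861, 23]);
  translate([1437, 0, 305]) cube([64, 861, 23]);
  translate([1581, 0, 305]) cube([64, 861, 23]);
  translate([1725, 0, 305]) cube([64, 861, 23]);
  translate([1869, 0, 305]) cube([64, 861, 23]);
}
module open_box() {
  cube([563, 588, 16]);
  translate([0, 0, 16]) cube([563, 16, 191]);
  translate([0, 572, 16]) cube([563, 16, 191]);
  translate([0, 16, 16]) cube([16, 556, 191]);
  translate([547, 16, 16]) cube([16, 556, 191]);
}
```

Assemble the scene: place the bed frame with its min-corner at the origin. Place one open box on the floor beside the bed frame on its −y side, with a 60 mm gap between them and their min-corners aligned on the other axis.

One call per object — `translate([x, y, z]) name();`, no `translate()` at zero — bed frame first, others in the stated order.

bed_frame();
translate([0, -648, 0]) open_box();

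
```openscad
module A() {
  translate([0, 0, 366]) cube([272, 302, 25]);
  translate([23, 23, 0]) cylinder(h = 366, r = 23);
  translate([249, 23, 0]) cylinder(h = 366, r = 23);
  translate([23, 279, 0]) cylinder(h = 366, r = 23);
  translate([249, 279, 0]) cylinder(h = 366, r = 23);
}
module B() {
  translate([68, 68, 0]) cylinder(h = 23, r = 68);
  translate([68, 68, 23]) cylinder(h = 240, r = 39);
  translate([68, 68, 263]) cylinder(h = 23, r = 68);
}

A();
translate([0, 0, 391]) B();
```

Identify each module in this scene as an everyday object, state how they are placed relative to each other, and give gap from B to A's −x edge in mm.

The spool's min-x is at 0; the stool's min-x is 0; gap = 0 mm.

A is a stool. B is a spool. The spool is on top of the stool. The gap from the spool to the stool's −x edge is 0 mm.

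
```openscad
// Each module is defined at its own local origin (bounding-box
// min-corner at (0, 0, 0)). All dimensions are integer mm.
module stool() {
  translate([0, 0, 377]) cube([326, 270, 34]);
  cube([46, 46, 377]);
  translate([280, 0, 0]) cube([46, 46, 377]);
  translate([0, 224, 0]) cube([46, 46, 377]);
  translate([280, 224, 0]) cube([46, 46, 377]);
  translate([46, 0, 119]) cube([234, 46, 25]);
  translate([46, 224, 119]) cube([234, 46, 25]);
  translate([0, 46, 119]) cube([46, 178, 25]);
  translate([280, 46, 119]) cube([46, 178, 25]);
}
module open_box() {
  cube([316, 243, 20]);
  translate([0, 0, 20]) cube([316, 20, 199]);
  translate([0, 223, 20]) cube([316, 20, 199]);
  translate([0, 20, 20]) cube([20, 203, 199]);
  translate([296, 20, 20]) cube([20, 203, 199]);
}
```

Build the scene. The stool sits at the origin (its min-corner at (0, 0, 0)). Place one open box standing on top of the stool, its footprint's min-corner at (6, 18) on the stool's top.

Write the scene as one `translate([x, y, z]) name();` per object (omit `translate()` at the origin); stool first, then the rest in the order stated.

stool();
translate([6, 18, 411]) open_box();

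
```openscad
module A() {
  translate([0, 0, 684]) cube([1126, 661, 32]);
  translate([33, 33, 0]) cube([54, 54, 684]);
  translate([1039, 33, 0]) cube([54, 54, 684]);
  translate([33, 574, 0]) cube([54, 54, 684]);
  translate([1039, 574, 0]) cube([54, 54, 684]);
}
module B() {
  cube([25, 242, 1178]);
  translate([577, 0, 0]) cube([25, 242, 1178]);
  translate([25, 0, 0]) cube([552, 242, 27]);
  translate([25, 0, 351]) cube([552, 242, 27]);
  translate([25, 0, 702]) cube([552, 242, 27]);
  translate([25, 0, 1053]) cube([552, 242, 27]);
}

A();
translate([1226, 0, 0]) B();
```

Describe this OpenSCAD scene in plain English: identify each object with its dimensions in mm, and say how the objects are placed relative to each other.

A is a table with a 1126×661 mm rectangular top, 32 mm thick, top surface at z = 716 mm, supported by four 54×54 mm square legs, each inset 33 mm from the nearest pair of top edges, running from the floor.

B is a bookshelf 602 mm wide overall, 242 mm deep and 1178 mm tall. The two sides are 25 mm thick vertical panels. 4 horizontal shelves of 27 mm thickness span between the inner faces of the sides; the lowest shelf sits on the floor and shelves are stacked with a clear vertical gap of 324 mm between each pair.

The bookshelf is on the floor beside the table on its +x side.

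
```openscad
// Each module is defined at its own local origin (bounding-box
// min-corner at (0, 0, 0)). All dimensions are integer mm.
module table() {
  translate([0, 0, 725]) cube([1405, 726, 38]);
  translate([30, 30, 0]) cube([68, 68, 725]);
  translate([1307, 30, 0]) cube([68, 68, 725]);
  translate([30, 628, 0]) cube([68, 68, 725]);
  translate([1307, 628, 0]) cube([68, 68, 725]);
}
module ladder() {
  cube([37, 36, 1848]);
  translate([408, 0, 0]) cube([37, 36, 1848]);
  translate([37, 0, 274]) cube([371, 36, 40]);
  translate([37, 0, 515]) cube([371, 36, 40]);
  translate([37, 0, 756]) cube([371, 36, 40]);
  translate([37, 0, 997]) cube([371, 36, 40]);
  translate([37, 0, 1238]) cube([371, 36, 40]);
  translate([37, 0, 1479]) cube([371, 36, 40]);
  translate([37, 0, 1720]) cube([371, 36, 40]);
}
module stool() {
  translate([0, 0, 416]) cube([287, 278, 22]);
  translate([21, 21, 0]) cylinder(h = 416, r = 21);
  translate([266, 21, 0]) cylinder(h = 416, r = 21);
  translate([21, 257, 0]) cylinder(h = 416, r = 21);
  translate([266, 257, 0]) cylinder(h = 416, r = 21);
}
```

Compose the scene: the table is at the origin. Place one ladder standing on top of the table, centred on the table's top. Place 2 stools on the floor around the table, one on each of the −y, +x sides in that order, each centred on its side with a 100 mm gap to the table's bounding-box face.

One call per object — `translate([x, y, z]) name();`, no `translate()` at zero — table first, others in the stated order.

table();
translate([480, 345, 763]) ladder();
translate([559, -378, 0]) stool();
translate([1505, 224, 0]) stool();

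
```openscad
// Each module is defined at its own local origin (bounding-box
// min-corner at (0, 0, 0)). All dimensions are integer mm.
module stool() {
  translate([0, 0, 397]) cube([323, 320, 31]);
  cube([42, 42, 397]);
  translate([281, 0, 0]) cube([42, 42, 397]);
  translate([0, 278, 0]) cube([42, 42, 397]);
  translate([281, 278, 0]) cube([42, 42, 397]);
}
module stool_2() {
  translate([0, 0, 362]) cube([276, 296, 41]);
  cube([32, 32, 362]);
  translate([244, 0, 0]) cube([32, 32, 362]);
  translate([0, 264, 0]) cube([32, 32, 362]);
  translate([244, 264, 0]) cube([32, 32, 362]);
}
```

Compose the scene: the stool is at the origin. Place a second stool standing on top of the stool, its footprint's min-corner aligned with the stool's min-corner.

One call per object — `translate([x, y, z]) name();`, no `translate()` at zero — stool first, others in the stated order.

stool();
translate([0, 0, 428]) stool_2();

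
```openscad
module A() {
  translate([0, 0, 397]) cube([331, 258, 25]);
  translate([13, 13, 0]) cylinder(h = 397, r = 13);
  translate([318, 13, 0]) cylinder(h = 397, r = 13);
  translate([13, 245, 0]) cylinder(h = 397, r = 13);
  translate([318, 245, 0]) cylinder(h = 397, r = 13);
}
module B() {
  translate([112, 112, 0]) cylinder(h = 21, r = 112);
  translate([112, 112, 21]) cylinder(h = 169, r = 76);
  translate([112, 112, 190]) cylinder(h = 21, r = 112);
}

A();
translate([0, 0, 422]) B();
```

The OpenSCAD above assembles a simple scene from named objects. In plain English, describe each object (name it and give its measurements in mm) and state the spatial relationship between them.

A is a simple wooden stool: a rectangular seat 331 mm (x) by 258 mm (y), 25 mm thick, top face at z = 422 mm, on four round legs, each 26 mm in diameter. The legs rest on z = 0, each leg's axis is inset half a diameter from the nearest pair of seat edges (so the leg's bounding box is flush with the corner).

B is a spool: two coaxial disc flanges of radius 112 mm and thickness 21 mm, joined by a core cylinder of radius 76 mm and height 169 mm. The lower flange rests on z = 0 and the three cylinders share a vertical axis.

The spool is on top of the stool.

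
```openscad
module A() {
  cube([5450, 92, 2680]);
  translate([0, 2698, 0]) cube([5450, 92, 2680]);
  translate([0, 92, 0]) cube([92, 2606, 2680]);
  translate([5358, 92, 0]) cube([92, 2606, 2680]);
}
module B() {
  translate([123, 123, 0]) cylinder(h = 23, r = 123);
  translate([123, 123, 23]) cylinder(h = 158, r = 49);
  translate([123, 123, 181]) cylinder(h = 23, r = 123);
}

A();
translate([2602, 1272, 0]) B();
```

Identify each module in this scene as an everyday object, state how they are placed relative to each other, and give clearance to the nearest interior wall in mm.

A is a house frame. B is a spool. The spool sits inside the house frame, centred. The clearance to the nearest interior wall is 1180 mm.

Clearances: x = 2510, y = 1180; minimum 1180 mm.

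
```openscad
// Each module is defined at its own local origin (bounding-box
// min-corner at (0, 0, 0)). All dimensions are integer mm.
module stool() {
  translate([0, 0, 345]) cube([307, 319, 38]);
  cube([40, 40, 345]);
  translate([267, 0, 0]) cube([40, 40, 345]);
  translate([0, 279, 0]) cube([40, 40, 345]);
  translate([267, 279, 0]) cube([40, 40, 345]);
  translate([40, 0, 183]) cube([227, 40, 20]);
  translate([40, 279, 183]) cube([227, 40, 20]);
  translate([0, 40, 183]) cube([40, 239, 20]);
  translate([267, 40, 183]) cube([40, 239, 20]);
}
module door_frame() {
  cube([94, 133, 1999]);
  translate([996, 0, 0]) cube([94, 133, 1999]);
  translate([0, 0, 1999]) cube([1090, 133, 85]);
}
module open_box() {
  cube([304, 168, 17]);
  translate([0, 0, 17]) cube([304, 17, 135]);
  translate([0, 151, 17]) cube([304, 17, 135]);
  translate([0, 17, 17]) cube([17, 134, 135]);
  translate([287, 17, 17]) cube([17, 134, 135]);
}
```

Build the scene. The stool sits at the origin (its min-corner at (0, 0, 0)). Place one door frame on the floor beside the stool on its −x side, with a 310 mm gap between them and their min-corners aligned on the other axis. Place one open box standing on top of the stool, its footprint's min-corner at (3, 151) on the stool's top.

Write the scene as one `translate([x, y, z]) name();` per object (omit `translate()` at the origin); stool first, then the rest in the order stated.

stool();
translate([-1400, 0, 0]) door_frame();
translate([3, 151, 383]) open_box();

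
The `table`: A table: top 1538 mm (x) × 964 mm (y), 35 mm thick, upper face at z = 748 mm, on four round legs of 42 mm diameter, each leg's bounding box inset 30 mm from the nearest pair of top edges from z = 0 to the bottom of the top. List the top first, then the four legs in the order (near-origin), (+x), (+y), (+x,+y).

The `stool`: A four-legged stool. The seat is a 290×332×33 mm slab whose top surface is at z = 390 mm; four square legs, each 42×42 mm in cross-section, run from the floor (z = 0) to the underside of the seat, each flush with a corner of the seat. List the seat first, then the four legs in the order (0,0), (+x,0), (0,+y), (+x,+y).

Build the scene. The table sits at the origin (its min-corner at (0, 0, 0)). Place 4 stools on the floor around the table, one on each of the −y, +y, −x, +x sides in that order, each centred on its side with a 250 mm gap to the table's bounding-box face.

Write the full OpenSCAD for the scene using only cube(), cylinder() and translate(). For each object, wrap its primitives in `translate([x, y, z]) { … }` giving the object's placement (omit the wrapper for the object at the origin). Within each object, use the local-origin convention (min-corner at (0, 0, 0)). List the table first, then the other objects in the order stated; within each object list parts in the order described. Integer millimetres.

translate([0, 0, 713]) cube([1538, 964, 35]);
translate([51, 51, 0]) cylinder(h = 713, r = 21);
translate([1487, 51, 0]) cylinder(h = 713, r = 21);
translate([51, 913, 0]) cylinder(h = 713, r = 21);
translate([1487, 913, 0]) cylinder(h = 713, r = 21);
translate([624, -582, 0]) {
  translate([0, 0, 357]) cube([290, 332, 33]);
  cube([42, 42, 357]);
  translate([248, 0, 0]) cube([42, 42, 357]);
  translate([0, 290, 0]) cube([42, 42, 357]);
  translate([248, 290, 0]) cube([42, 42, 357]);
}
translate([624, 1214, 0]) {
  translate([0, 0, 357]) cube([290, 332, 33]);
  cube([42, 42, 357]);
  translate([248, 0, 0]) cube([42, 42, 357]);
  translate([0, 290, 0]) cube([42, 42, 357]);
  translate([248, 290, 0]) cube([42, 42, 357]);
}
translate([-540, 316, 0]) {
  translate([0, 0, 357]) cube([290, 332, 33]);
  cube([42, 42, 357]);
  translate([248, 0, 0]) cube([42, 42, 357]);
  translate([0, 290, 0]) cube([42, 42, 357]);
  translate([248, 290, 0]) cube([42, 42, 357]);
}
translate([1788, 316, 0]) {
  translate([0, 0, 357]) cube([290, 332, 33]);
  cube([42, 42, 357]);
  translate([248, 0, 0]) cube([42, 42, 357]);
  translate([0, 290, 0]) cube([42, 42, 357]);
  translate([248, 290, 0]) cube([42, 42, 357]);
}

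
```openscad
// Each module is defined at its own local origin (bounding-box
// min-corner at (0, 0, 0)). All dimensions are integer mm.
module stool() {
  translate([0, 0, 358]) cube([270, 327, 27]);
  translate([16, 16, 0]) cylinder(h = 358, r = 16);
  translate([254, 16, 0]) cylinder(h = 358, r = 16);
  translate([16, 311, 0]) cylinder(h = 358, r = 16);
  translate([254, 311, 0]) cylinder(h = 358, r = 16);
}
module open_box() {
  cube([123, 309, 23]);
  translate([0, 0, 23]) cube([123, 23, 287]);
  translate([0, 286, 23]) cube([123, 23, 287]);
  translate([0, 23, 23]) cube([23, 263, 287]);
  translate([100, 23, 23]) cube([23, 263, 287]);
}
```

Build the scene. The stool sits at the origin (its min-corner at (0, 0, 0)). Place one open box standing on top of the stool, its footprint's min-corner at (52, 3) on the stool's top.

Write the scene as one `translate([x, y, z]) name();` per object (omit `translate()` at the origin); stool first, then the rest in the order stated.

stool();
translate([52, 3, 385]) open_box();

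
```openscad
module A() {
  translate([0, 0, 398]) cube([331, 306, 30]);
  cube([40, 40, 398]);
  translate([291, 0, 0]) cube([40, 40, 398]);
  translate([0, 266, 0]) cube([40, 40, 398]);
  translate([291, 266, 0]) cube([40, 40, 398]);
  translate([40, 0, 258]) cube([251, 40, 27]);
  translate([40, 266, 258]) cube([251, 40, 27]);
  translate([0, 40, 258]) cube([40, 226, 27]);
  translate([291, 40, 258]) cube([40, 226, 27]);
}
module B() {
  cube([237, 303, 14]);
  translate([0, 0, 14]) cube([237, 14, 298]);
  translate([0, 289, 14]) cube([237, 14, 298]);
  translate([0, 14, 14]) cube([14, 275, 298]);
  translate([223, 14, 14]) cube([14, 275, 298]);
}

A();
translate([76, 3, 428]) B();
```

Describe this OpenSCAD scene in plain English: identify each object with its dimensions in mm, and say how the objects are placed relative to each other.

A is a simple wooden stool: a rectangular seat 331 mm (x) by 306 mm (y), 30 mm thick, top face at z = 428 mm, on four square legs, each 40×40 mm in cross-section. The legs rest on z = 0, each flush with a corner of the seat. Four stretchers, 40 mm wide and 27 mm tall, connect adjacent legs with their undersides at z = 258 mm, each running between the inner faces of the legs it joins and aligned with the legs' outer faces on the other axis.

B is an open-topped rectangular box: outside dimensions 237×303×312 mm, with a uniform wall and base thickness of 14 mm. The base is a full 237×303 slab on the floor; four walls sit on top of the base. The front and back walls (the −y and +y sides) span the full width; the two side walls fit between them.

The open box is on top of the stool.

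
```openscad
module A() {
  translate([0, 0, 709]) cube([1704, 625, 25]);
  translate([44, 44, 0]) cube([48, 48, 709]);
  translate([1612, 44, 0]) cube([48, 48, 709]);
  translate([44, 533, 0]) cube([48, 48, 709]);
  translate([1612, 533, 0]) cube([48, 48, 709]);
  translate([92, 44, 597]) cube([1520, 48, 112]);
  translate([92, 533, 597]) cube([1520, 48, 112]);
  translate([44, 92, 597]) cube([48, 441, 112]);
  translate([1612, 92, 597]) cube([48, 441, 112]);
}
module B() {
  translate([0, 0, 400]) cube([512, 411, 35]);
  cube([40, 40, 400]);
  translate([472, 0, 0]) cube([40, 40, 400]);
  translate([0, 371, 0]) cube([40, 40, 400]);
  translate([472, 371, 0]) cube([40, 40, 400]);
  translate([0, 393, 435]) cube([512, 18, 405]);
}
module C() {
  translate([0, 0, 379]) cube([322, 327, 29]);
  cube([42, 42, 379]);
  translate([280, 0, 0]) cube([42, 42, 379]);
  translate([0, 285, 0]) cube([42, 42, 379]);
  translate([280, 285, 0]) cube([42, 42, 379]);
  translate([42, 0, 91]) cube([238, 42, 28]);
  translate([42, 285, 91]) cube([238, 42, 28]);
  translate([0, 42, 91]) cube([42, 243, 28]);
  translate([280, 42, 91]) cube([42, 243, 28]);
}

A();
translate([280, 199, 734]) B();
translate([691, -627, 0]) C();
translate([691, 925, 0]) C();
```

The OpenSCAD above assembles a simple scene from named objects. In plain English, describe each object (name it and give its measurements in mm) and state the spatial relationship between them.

A is a rectangular dining table. The top is 1704×625×25 mm with its upper surface at z = 734 mm. It stands on four 48×48 mm square legs, each inset 44 mm from the nearest pair of top edges, running from the floor to the underside of the top. Four apron rails, 48 mm thick and 112 mm tall, run between adjacent legs with their top edges flush with the underside of the top and their outer faces flush with the legs' outer faces.

B is a chair: 512×411 mm seat, 35 mm thick, top at z = 435 mm, on four 40 mm square corner legs flush with the seat edges. A 18 mm thick backrest slab spans the full seat width, extending 405 mm above the seat top, its back face flush with the seat's +y edge.

C is a simple wooden stool: a rectangular seat 322 mm (x) by 327 mm (y), 29 mm thick, top face at z = 408 mm, on four square legs, each 42×42 mm in cross-section. The legs rest on z = 0, each flush with a corner of the seat. Four stretchers, 42 mm wide and 28 mm tall, connect adjacent legs with their undersides at z = 91 mm, each running between the inner faces of the legs it joins and aligned with the legs' outer faces on the other axis.

The chair is on top of the table. Two stools sit around the table at the −y, +y sides.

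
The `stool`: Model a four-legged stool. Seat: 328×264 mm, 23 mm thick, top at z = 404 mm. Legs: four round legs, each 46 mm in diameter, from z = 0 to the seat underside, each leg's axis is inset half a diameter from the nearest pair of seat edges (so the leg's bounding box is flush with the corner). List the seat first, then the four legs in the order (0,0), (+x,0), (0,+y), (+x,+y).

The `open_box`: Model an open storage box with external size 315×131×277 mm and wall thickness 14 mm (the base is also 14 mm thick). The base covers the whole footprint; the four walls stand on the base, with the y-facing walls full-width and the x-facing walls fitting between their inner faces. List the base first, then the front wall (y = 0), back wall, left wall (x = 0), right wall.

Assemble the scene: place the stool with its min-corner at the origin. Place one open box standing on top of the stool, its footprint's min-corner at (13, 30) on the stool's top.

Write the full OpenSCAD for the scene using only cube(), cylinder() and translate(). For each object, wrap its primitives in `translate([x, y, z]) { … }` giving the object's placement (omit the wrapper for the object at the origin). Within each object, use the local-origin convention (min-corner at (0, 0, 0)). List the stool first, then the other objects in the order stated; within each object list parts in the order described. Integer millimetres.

translate([0, 0, 381]) cube([328, 264, 23]);
translate([23, 23, 0]) cylinder(h = 381, r = 23);
translate([305, 23, 0]) cylinder(h = 381, r = 23);
translate([23, 241, 0]) cylinder(h = 381, r = 23);
translate([305, 241, 0]) cylinder(h = 381, r = 23);
translate([13, 30, 404]) {
  cube([315, 131, 14]);
  translate([0, 0, 14]) cube([315, 14, 263]);
  translate([0, 117, 14]) cube([315, 14, 263]);
  translate([0, 14, 14]) cube([14, 103, 263]);
  translate([301, 14, 14]) cube([14, 103, 263]);
}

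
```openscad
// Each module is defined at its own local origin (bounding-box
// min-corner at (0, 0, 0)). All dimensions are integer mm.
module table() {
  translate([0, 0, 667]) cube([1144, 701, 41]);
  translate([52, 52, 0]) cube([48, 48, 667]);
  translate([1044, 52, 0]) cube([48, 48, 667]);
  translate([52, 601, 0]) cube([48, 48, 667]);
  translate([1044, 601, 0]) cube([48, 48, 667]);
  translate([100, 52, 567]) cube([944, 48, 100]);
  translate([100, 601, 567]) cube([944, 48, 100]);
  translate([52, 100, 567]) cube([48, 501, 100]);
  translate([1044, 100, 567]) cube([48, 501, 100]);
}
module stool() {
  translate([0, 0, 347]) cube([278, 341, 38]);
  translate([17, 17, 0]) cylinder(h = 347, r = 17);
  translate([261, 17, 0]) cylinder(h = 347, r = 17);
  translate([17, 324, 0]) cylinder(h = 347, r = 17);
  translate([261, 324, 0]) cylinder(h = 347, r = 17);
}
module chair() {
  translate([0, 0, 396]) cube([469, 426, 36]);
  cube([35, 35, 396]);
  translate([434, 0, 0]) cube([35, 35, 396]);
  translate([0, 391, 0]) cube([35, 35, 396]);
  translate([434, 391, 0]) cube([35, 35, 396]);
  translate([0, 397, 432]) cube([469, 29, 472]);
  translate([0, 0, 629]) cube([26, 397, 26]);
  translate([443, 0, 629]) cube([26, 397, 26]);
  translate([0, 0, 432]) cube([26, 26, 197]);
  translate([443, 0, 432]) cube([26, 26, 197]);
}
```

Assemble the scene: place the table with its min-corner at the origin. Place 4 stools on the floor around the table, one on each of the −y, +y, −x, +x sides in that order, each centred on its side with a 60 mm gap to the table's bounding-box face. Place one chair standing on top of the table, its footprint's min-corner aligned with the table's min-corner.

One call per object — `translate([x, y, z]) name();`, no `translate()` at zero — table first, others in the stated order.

table();
translate([433, -401, 0]) stool();
translate([433, 761, 0]) stool();
translate([-338, 180, 0]) stool();
translate([1204, 180, 0]) stool();
translate([0, 0, 708]) chair();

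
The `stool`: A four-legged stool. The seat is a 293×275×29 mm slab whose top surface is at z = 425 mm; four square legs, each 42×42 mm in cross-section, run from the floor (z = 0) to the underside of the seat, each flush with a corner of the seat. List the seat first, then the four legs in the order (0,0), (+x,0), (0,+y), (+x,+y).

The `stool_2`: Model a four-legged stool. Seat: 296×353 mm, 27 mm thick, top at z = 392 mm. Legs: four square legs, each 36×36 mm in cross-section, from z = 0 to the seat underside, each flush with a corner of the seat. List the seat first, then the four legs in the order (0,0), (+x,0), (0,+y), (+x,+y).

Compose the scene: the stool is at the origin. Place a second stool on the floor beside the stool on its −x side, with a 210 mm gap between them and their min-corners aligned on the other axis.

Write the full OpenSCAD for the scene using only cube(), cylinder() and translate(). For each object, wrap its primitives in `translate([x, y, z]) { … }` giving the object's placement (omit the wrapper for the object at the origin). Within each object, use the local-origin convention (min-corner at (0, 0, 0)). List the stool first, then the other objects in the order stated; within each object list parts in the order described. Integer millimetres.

translate([0, 0, 396]) cube([293, 275, 29]);
cube([42, 42, 396]);
translate([251, 0, 0]) cube([42, 42, 396]);
translate([0, 233, 0]) cube([42, 42, 396]);
translate([251, 233, 0]) cube([42, 42, 396]);
translate([-506, 0, 0]) {
  translate([0, 0, 365]) cube([296, 353, 27]);
  cube([36, 36, 365]);
  translate([260, 0, 0]) cube([36, 36, 365]);
  translate([0, 317, 0]) cube([36, 36, 365]);
  translate([260, 317, 0]) cube([36, 36, 365]);
}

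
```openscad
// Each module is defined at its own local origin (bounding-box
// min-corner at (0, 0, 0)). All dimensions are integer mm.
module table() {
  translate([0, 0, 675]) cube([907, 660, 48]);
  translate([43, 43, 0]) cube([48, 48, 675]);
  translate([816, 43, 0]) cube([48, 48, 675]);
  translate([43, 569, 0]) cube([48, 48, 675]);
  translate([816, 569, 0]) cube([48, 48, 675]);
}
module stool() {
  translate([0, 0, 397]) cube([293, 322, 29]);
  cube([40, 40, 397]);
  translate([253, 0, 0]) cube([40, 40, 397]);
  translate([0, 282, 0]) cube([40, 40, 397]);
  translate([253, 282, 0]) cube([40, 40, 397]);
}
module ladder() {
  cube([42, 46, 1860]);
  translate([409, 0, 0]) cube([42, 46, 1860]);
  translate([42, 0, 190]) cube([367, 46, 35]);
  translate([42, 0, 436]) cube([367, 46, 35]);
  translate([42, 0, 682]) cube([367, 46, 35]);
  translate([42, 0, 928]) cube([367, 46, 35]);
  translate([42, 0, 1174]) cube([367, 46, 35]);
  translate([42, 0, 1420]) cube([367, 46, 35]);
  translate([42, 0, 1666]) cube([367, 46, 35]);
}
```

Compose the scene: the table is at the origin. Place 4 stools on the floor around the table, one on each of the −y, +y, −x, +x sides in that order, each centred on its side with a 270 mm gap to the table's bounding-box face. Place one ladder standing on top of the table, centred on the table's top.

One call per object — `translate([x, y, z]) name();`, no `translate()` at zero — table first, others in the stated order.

table();
translate([307, -592, 0]) stool();
translate([307, 930, 0]) stool();
translate([-563, 169, 0]) stool();
translate([1177, 169, 0]) stool();
translate([228, 307, 723]) ladder();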